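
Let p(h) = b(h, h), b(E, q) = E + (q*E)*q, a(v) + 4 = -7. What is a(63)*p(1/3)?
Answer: -110/27 ≈ -4.0741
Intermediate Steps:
a(v) = -11 (a(v) = -4 - 7 = -11)
b(E, q) = E + E*q² (b(E, q) = E + (E*q)*q = E + E*q²)
p(h) = h*(1 + h²)
a(63)*p(1/3) = -11*(1/3 + (1/3)³) = -11*(⅓ + (⅓)³) = -11*(⅓ + 1/27) = -11*10/27 = -110/27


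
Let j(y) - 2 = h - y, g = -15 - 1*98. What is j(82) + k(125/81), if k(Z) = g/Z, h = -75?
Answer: -28528/125 ≈ -228.22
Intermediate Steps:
g = -113 (g = -15 - 98 = -113)
j(y) = -73 - y (j(y) = 2 + (-75 - y) = -73 - y)
k(Z) = -113/Z
j(82) + k(125/81) = (-73 - 1*82) - 113/(125/81) = (-73 - 82) - 113/(125*(1/81)) = -155 - 113/125/81 = -155 - 113*81/125 = -155 - 9153/125 = -28528/125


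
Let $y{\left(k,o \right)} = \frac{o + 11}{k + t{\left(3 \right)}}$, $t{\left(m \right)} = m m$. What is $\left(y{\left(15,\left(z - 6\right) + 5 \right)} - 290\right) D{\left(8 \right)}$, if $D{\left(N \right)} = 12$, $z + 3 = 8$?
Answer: $- \frac{6945}{2} \approx -3472.5$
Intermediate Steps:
$z = 5$ ($z = -3 + 8 = 5$)
$t{\left(m \right)} = m^{2}$
$y{\left(k,o \right)} = \frac{11 + o}{9 + k}$ ($y{\left(k,o \right)} = \frac{o + 11}{k + 3^{2}} = \frac{11 + o}{k + 9} = \frac{11 + o}{9 + k}$)
$\left(y{\left(15,\left(z - 6\right) + 5 \right)} - 290\right) D{\left(8 \right)} = \left(\frac{11 + \left(\left(5 - 6\right) + 5\right)}{9 + 15} - 290\right) 12 = \left(\frac{11 + \left(-1 + 5\right)}{24} - 290\right) 12 = \left(\frac{11 + 4}{24} - 290\right) 12 = \left(\frac{1}{24} \cdot 15 - 290\right) 12 = \left(\frac{5}{8} - 290\right) 12 = \left(- \frac{2315}{8}\right) 12 = - \frac{6945}{2}$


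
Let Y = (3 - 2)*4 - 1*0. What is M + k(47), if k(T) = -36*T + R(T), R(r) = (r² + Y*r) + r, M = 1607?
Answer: 2359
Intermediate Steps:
Y = 4 (Y = 1*4 + 0 = 4 + 0 = 4)
R(r) = r² + 5*r (R(r) = (r² + 4*r) + r = r² + 5*r)
k(T) = -36*T + T*(5 + T)
M + k(47) = 1607 + 47*(-31 + 47) = 1607 + 47*16 = 1607 + 752 = 2359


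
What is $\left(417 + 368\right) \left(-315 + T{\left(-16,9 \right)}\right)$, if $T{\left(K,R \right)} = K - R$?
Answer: $-266900$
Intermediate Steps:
$\left(417 + 368\right) \left(-315 + T{\left(-16,9 \right)}\right) = \left(417 + 368\right) \left(-315 - 25\right) = 785 \left(-315 - 25\right) = 785 \left(-340\right) = -266900$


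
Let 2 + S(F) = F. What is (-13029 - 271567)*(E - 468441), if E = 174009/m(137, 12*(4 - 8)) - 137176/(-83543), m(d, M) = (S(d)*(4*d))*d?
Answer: 9406885711978967925739/70560835515 ≈ 1.3332e+11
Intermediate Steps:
S(F) = -2 + F
m(d, M) = 4*d²*(-2 + d) (m(d, M) = ((-2 + d)*(4*d))*d = (4*d*(-2 + d))*d = 4*d²*(-2 + d))
E = 468283886549/282243342060 (E = 174009/((4*137²*(-2 + 137))) - 137176/(-83543) = 174009/((4*18769*135)) - 137176*(-1/83543) = 174009/10135260 + 137176/83543 = 174009*(1/10135260) + 137176/83543 = 58003/3378420 + 137176/83543 = 468283886549/282243342060 ≈ 1.6591)
(-13029 - 271567)*(E - 468441) = (-13029 - 271567)*(468283886549/282243342060 - 468441) = -284596*(-132213885114041911/282243342060) = 9406885711978967925739/70560835515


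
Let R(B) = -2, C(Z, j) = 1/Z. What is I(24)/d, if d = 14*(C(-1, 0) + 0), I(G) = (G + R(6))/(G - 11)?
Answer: -11/91 ≈ -0.12088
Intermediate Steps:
I(G) = (-2 + G)/(-11 + G) (I(G) = (G - 2)/(G - 11) = (-2 + G)/(-11 + G))
d = -14 (d = 14*(1/(-1) + 0) = 14*(-1 + 0) = 14*(-1) = -14)
I(24)/d = ((-2 + 24)/(-11 + 24))/(-14) = (22/13)*(-1/14) = -11/91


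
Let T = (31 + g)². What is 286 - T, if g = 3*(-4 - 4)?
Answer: 237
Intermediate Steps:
g = -24 (g = 3*(-8) = -24)
T = 49 (T = (31 - 24)² = 7² = 49)
286 - T = 286 - 1*49 = 286 - 49 = 237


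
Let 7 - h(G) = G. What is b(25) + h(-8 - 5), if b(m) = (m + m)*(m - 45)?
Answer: -980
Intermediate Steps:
h(G) = 7 - G
b(m) = 2*m*(-45 + m) (b(m) = (2*m)*(-45 + m) = 2*m*(-45 + m))
b(25) + h(-8 - 5) = 2*25*(-45 + 25) + (7 - (-8 - 5)) = 2*25*(-20) + (7 - 1*(-13)) = -1000 + (7 + 13) = -1000 + 20 = -980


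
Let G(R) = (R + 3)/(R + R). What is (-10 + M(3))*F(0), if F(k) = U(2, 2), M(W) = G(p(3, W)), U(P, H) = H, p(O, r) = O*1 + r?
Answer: -37/2 ≈ -18.500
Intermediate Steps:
p(O, r) = O + r
G(R) = (3 + R)/(2*R) (G(R) = (3 + R)/((2*R)) = (3 + R)*(1/(2*R)) = (3 + R)/(2*R))
M(W) = (6 + W)/(2*(3 + W)) (M(W) = (3 + (3 + W))/(2*(3 + W)) = (6 + W)/(2*(3 + W)))
F(k) = 2
(-10 + M(3))*F(0) = (-10 + (6 + 3)/(2*(3 + 3)))*2 = (-10 + (1/2)*9/6)*2 = (-10 + (1/2)*(1/6)*9)*2 = (-10 + 3/4)*2 = -37/4*2 = -37/2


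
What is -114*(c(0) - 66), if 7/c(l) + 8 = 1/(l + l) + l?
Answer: 7524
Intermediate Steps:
c(l) = 7/(-8 + l + 1/(2*l)) (c(l) = 7/(-8 + (1/(l + l) + l)) = 7/(-8 + (1/(2*l) + l)) = 7/(-8 + (l + 1/(2*l))) = 7/(-8 + l + 1/(2*l)))
-114*(c(0) - 66) = -114*(14*0/(1 - 16*0 + 2*0²) - 66) = -114*(14*0/(1 + 0 + 2*0) - 66) = -114*(14*0/(1 + 0 + 0) - 66) = -114*(14*0/1 - 66) = -114*(14*0*1 - 66) = -114*(0 - 66) = -114*(-66) = -1*(-7524) = 7524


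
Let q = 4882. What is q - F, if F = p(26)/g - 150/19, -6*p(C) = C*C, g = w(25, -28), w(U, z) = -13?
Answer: 278230/57 ≈ 4881.2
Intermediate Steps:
g = -13
p(C) = -C**2/6 (p(C) = -C*C/6 = -C**2/6)
F = 44/57 (F = -1/6*26**2/(-13) - 150/19 = -1/6*676*(-1/13) - 150*1/19 = -338/3*(-1/13) - 150/19 = 26/3 - 150/19 = 44/57 ≈ 0.77193)
q - F = 4882 - 1*44/57 = 4882 - 44/57 = 278230/57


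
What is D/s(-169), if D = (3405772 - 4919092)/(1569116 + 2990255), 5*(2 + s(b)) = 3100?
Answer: -252220/469615213 ≈ -0.00053708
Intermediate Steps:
s(b) = 618 (s(b) = -2 + (⅕)*3100 = -2 + 620 = 618)
D = -1513320/4559371 ≈ -0.33191
D/s(-169) = -1513320/4559371/618 = -1513320/4559371*1/618 = -252220/469615213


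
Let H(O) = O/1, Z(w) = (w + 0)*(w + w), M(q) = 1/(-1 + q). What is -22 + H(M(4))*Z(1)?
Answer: -64/3 ≈ -21.333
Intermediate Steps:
Z(w) = 2*w² (Z(w) = w*(2*w) = 2*w²)
H(O) = O (H(O) = O*1 = O)
-22 + H(M(4))*Z(1) = -22 + (2*1²)/(-1 + 4) = -22 + (2*1)/3 = -22 + (⅓)*2 = -22 + ⅔ = -64/3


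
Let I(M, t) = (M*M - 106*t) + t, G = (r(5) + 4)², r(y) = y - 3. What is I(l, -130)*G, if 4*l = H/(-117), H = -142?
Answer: 747424441/1521 ≈ 4.9140e+5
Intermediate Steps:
l = 71/234 (l = (-142/(-117))/4 = (-142*(-1/117))/4 = (¼)*(142/117) = 71/234 ≈ 0.30342)
r(y) = -3 + y
G = 36 (G = ((-3 + 5) + 4)² = (2 + 4)² = 6² = 36)
I(M, t) = M² - 105*t (I(M, t) = (M² - 106*t) + t = M² - 105*t)
I(l, -130)*G = ((71/234)² - 105*(-130))*36 = (5041/54756 + 13650)*36 = (747424441/54756)*36 = 747424441/1521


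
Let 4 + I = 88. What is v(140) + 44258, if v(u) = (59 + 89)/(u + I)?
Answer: 2478485/56 ≈ 44259.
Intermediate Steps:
I = 84 (I = -4 + 88 = 84)
v(u) = 148/(84 + u) (v(u) = (59 + 89)/(u + 84) = 148/(84 + u))
v(140) + 44258 = 148/(84 + 140) + 44258 = 148/224 + 44258 = 148*(1/224) + 44258 = 37/56 + 44258 = 2478485/56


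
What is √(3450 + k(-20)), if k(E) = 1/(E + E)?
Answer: √1379990/20 ≈ 58.737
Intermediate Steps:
k(E) = 1/(2*E)
√(3450 + k(-20)) = √(3450 + (½)/(-20)) = √(3450 + (½)*(-1/20)) = √(3450 - 1/40) = √(137999/40) = √1379990/20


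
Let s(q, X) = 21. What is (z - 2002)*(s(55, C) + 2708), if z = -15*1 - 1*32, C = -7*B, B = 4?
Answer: -5591721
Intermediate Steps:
C = -28 (C = -7*4 = -28)
z = -47 (z = -15 - 32 = -47)
(z - 2002)*(s(55, C) + 2708) = (-47 - 2002)*(21 + 2708) = -2049*2729 = -5591721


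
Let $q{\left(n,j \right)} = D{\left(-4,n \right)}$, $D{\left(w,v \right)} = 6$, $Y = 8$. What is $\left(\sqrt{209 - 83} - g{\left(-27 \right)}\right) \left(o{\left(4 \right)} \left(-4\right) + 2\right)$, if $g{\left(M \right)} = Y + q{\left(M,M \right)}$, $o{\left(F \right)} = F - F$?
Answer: $-28 + 6 \sqrt{14} \approx -5.5501$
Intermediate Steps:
$o{\left(F \right)} = 0$
$q{\left(n,j \right)} = 6$
$g{\left(M \right)} = 14$ ($g{\left(M \right)} = 8 + 6 = 14$)
$\left(\sqrt{209 - 83} - g{\left(-27 \right)}\right) \left(o{\left(4 \right)} \left(-4\right) + 2\right) = \left(\sqrt{209 - 83} - 14\right) \left(0 \left(-4\right) + 2\right) = \left(\sqrt{126} - 14\right) \left(0 + 2\right) = \left(3 \sqrt{14} - 14\right) 2 = \left(-14 + 3 \sqrt{14}\right) 2 = -28 + 6 \sqrt{14}$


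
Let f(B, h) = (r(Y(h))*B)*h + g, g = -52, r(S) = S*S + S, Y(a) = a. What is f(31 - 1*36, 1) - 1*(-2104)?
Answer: 2042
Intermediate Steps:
r(S) = S + S² (r(S) = S² + S = S + S²)
f(B, h) = -52 + B*h²*(1 + h) (f(B, h) = ((h*(1 + h))*B)*h - 52 = (B*h*(1 + h))*h - 52 = B*h²*(1 + h) - 52 = -52 + B*h²*(1 + h))
f(31 - 1*36, 1) - 1*(-2104) = (-52 + (31 - 1*36)*1²*(1 + 1)) - 1*(-2104) = (-52 + (31 - 36)*1*2) + 2104 = (-52 - 5*1*2) + 2104 = (-52 - 10) + 2104 = -62 + 2104 = 2042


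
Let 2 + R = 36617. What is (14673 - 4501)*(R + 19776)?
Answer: 573609252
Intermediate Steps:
R = 36615 (R = -2 + 36617 = 36615)
(14673 - 4501)*(R + 19776) = (14673 - 4501)*(36615 + 19776) = 10172*56391 = 573609252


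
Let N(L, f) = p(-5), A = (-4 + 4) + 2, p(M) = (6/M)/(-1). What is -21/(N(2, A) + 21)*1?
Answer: -35/37 ≈ -0.94595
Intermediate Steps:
p(M) = -6/M (p(M) = (6/M)*(-1) = -6/M)
A = 2 (A = 0 + 2 = 2)
N(L, f) = 6/5 (N(L, f) = -6/(-5) = -6*(-⅕) = 6/5)
-21/(N(2, A) + 21)*1 = -21/(6/5 + 21)*1 = -21/111/5*1 = -21*5/111*1 = -35/37*1 = -35/37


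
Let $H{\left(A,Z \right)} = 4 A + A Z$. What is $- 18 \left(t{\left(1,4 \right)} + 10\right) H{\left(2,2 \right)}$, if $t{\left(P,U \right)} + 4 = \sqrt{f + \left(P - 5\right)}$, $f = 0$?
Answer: $-1296 - 432 i \approx -1296.0 - 432.0 i$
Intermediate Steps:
$t{\left(P,U \right)} = -4 + \sqrt{-5 + P}$ ($t{\left(P,U \right)} = -4 + \sqrt{0 + \left(P - 5\right)} = -4 + \sqrt{0 + \left(-5 + P\right)} = -4 + \sqrt{-5 + P}$)
$- 18 \left(t{\left(1,4 \right)} + 10\right) H{\left(2,2 \right)} = - 18 \left(\left(-4 + \sqrt{-5 + 1}\right) + 10\right) 2 \left(4 + 2\right) = - 18 \left(\left(-4 + \sqrt{-4}\right) + 10\right) 2 \cdot 6 = - 18 \left(\left(-4 + 2 i\right) + 10\right) 12 = - 18 \left(6 + 2 i\right) 12 = \left(-108 - 36 i\right) 12 = -1296 - 432 i$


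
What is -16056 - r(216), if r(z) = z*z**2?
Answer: -10093752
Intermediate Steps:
r(z) = z**3
-16056 - r(216) = -16056 - 1*216**3 = -16056 - 1*10077696 = -16056 - 10077696 = -10093752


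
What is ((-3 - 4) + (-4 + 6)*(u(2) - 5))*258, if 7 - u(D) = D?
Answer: -1806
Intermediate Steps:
u(D) = 7 - D
((-3 - 4) + (-4 + 6)*(u(2) - 5))*258 = ((-3 - 4) + (-4 + 6)*((7 - 1*2) - 5))*258 = (-7 + 2*((7 - 2) - 5))*258 = (-7 + 2*(5 - 5))*258 = (-7 + 2*0)*258 = (-7 + 0)*258 = -7*258 = -1806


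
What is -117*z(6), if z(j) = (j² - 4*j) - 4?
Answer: -936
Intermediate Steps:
z(j) = -4 + j² - 4*j
-117*z(6) = -117*(-4 + 6² - 4*6) = -117*(-4 + 36 - 24) = -117*8 = -936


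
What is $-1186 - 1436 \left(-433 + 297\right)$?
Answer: $194110$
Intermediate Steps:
$-1186 - 1436 \left(-433 + 297\right) = -1186 - -195296 = -1186 + 195296 = 194110$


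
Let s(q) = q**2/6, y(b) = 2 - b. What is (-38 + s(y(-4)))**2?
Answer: 1024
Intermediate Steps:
s(q) = q**2/6
(-38 + s(y(-4)))**2 = (-38 + (2 - 1*(-4))**2/6)**2 = (-38 + (2 + 4)**2/6)**2 = (-38 + (1/6)*6**2)**2 = (-38 + (1/6)*36)**2 = (-38 + 6)**2 = (-32)**2 = 1024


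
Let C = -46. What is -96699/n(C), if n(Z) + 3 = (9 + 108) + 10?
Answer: -96699/124 ≈ -779.83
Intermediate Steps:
n(Z) = 124 (n(Z) = -3 + ((9 + 108) + 10) = -3 + (117 + 10) = -3 + 127 = 124)
-96699/n(C) = -96699/124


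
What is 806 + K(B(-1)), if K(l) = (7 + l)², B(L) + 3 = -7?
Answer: 815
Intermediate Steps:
B(L) = -10 (B(L) = -3 - 7 = -10)
806 + K(B(-1)) = 806 + (7 - 10)² = 806 + (-3)² = 806 + 9 = 815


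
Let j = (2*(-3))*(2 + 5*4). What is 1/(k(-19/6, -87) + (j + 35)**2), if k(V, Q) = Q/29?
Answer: 1/9406 ≈ 0.00010632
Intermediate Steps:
k(V, Q) = Q/29 (k(V, Q) = Q*(1/29) = Q/29)
j = -132 (j = -6*(2 + 20) = -6*22 = -132)
1/(k(-19/6, -87) + (j + 35)**2) = 1/((1/29)*(-87) + (-132 + 35)**2) = 1/(-3 + (-97)**2) = 1/(-3 + 9409) = 1/9406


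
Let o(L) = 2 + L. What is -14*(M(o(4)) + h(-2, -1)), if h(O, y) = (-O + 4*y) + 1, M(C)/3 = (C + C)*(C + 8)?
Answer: -7042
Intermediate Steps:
M(C) = 6*C*(8 + C) (M(C) = 3*((C + C)*(C + 8)) = 3*((2*C)*(8 + C)) = 3*(2*C*(8 + C)) = 6*C*(8 + C))
h(O, y) = 1 - O + 4*y
-14*(M(o(4)) + h(-2, -1)) = -14*(6*(2 + 4)*(8 + (2 + 4)) + (1 - 1*(-2) + 4*(-1))) = -14*(6*6*(8 + 6) + (1 + 2 - 4)) = -14*(6*6*14 - 1) = -14*(504 - 1) = -14*503 = -7042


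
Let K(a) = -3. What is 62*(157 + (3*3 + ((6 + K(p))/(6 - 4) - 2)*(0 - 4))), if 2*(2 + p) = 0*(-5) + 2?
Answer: 10416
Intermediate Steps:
p = -1 (p = -2 + (0*(-5) + 2)/2 = -2 + (0 + 2)/2 = -2 + (½)*2 = -2 + 1 = -1)
62*(157 + (3*3 + ((6 + K(p))/(6 - 4) - 2)*(0 - 4))) = 62*(157 + (3*3 + ((6 - 3)/(6 - 4) - 2)*(0 - 4))) = 62*(157 + (9 + (3/2 - 2)*(-4))) = 62*(157 + (9 - ½*(-4))) = 62*(157 + (9 + 2)) = 62*(157 + 11) = 62*168 = 10416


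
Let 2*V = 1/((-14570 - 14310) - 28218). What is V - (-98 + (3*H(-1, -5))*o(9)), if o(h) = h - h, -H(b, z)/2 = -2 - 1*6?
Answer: 11191207/114196 ≈ 98.000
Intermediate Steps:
H(b, z) = 16 (H(b, z) = -2*(-2 - 1*6) = -2*(-2 - 6) = -2*(-8) = 16)
V = -1/114196 (V = 1/(2*((-14570 - 14310) - 28218)) = 1/(2*(-28880 - 28218)) = (1/2)/(-57098) = (1/2)*(-1/57098) = -1/114196 ≈ -8.7569e-6)
o(h) = 0
V - (-98 + (3*H(-1, -5))*o(9)) = -1/114196 - (-98 + (3*16)*0) = -1/114196 - (-98 + 48*0) = -1/114196 - (-98 + 0) = -1/114196 - 1*(-98) = -1/114196 + 98 = 11191207/114196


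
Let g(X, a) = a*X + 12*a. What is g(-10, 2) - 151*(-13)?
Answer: 1967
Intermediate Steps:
g(X, a) = 12*a + X*a (g(X, a) = X*a + 12*a = 12*a + X*a)
g(-10, 2) - 151*(-13) = 2*(12 - 10) - 151*(-13) = 2*2 + 1963 = 4 + 1963 = 1967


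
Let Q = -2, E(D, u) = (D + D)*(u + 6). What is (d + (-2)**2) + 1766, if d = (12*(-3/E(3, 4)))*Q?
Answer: 8856/5 ≈ 1771.2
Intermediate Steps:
E(D, u) = 2*D*(6 + u) (E(D, u) = (2*D)*(6 + u) = 2*D*(6 + u))
d = 6/5 (d = (12*(-3*1/(6*(6 + 4))))*(-2) = (12*(-3/(2*3*10)))*(-2) = (12*(-3/60))*(-2) = (12*(-3*1/60))*(-2) = (12*(-1/20))*(-2) = -3/5*(-2) = 6/5 ≈ 1.2000)
(d + (-2)**2) + 1766 = (6/5 + (-2)**2) + 1766 = (6/5 + 4) + 1766 = 26/5 + 1766 = 8856/5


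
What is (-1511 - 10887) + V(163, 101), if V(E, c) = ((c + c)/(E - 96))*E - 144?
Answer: -807388/67 ≈ -12051.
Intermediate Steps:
V(E, c) = -144 + 2*E*c/(-96 + E) (V(E, c) = ((2*c)/(-96 + E))*E - 144 = (2*c/(-96 + E))*E - 144 = 2*E*c/(-96 + E) - 144 = -144 + 2*E*c/(-96 + E))
(-1511 - 10887) + V(163, 101) = (-1511 - 10887) + 2*(6912 - 72*163 + 163*101)/(-96 + 163) = -12398 + 2*(6912 - 11736 + 16463)/67 = -12398 + 2*(1/67)*11639 = -12398 + 23278/67 = -807388/67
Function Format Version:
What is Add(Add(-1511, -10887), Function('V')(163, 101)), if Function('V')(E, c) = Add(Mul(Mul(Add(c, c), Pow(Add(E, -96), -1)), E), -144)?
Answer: Rational(-807388, 67) ≈ -12051.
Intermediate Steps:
Function('V')(E, c) = Add(-144, Mul(2, E, c, Pow(Add(-96, E), -1))) (Function('V')(E, c) = Add(Mul(Mul(Mul(2, c), Pow(Add(-96, E), -1)), E), -144) = Add(Mul(Mul(2, c, Pow(Add(-96, E), -1)), E), -144) = Add(Mul(2, E, c, Pow(Add(-96, E), -1)), -144) = Add(-144, Mul(2, E, c, Pow(Add(-96, E), -1))))
Add(Add(-1511, -10887), Function('V')(163, 101)) = Add(Add(-1511, -10887), Mul(2, Pow(Add(-96, 163), -1), Add(6912, Mul(-72, 163), Mul(163, 101)))) = Add(-12398, Mul(2, Pow(67, -1), Add(6912, -11736, 16463))) = Add(-12398, Mul(2, Rational(1, 67), 11639)) = Add(-12398, Rational(23278, 67)) = Rational(-807388, 67)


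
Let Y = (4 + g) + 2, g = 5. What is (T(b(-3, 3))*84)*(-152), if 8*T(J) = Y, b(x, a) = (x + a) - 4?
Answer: -17556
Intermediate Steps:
b(x, a) = -4 + a + x (b(x, a) = (a + x) - 4 = -4 + a + x)
Y = 11 (Y = (4 + 5) + 2 = 9 + 2 = 11)
T(J) = 11/8 (T(J) = (⅛)*11 = 11/8)
(T(b(-3, 3))*84)*(-152) = ((11/8)*84)*(-152) = (231/2)*(-152) = -17556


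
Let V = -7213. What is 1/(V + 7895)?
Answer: 1/682 ≈ 0.0014663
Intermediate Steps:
1/(V + 7895) = 1/(-7213 + 7895) = 1/682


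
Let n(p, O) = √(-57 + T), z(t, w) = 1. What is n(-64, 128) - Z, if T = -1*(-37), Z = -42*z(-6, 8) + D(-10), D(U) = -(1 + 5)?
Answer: 48 + 2*I*√5 ≈ 48.0 + 4.4721*I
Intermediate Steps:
D(U) = -6 (D(U) = -1*6 = -6)
Z = -48 (Z = -42*1 - 6 = -42 - 6 = -48)
T = 37
n(p, O) = 2*I*√5 (n(p, O) = √(-57 + 37) = √(-20) = 2*I*√5)
n(-64, 128) - Z = 2*I*√5 - 1*(-48) = 2*I*√5 + 48 = 48 + 2*I*√5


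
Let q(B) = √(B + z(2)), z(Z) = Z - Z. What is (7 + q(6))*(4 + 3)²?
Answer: 343 + 49*√6 ≈ 463.02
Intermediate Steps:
z(Z) = 0
q(B) = √B (q(B) = √(B + 0) = √B)
(7 + q(6))*(4 + 3)² = (7 + √6)*(4 + 3)² = (7 + √6)*7² = (7 + √6)*49 = 343 + 49*√6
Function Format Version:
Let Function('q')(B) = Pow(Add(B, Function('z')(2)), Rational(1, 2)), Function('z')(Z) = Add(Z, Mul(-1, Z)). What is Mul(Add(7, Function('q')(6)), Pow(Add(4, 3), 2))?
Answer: Add(343, Mul(49, Pow(6, Rational(1, 2)))) ≈ 463.02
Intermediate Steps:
Function('z')(Z) = 0
Function('q')(B) = Pow(B, Rational(1, 2)) (Function('q')(B) = Pow(Add(B, 0), Rational(1, 2)) = Pow(B, Rational(1, 2)))
Mul(Add(7, Function('q')(6)), Pow(Add(4, 3), 2)) = Mul(Add(7, Pow(6, Rational(1, 2))), Pow(Add(4, 3), 2)) = Mul(Add(7, Pow(6, Rational(1, 2))), Pow(7, 2)) = Mul(Add(7, Pow(6, Rational(1, 2))), 49) = Add(343, Mul(49, Pow(6, Rational(1, 2))))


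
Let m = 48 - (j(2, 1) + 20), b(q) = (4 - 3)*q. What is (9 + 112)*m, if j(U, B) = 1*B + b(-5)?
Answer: 3872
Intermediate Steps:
b(q) = q (b(q) = 1*q = q)
j(U, B) = -5 + B (j(U, B) = 1*B - 5 = B - 5 = -5 + B)
m = 32 (m = 48 - ((-5 + 1) + 20) = 48 - (-4 + 20) = 48 - 1*16 = 48 - 16 = 32)
(9 + 112)*m = (9 + 112)*32 = 121*32 = 3872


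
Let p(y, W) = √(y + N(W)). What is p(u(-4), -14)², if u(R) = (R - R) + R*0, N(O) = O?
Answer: -14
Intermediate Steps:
u(R) = 0 (u(R) = 0 + 0 = 0)
p(y, W) = √(W + y) (p(y, W) = √(y + W) = √(W + y))
p(u(-4), -14)² = (√(-14 + 0))² = (√(-14))² = (I*√14)² = -14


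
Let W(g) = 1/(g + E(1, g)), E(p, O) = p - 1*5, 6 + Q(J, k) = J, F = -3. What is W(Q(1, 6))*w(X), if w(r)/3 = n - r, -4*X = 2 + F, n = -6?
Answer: 25/12 ≈ 2.0833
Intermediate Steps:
Q(J, k) = -6 + J
E(p, O) = -5 + p (E(p, O) = p - 5 = -5 + p)
W(g) = 1/(-4 + g) (W(g) = 1/(g + (-5 + 1)) = 1/(g - 4) = 1/(-4 + g))
X = ¼ (X = -(2 - 3)/4 = -¼*(-1) = ¼ ≈ 0.25000)
w(r) = -18 - 3*r (w(r) = 3*(-6 - r) = -18 - 3*r)
W(Q(1, 6))*w(X) = (-18 - 3*¼)/(-4 + (-6 + 1)) = (-18 - ¾)/(-4 - 5) = -75/4/(-9) = -⅑*(-75/4) = 25/12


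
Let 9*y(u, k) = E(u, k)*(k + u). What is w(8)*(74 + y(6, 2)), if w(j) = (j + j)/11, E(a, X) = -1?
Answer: 10528/99 ≈ 106.34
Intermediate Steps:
y(u, k) = -k/9 - u/9 (y(u, k) = (-(k + u))/9 = (-k - u)/9 = -k/9 - u/9)
w(j) = 2*j/11 (w(j) = (2*j)*(1/11) = 2*j/11)
w(8)*(74 + y(6, 2)) = ((2/11)*8)*(74 + (-⅑*2 - ⅑*6)) = 16*(74 + (-2/9 - ⅔))/11 = 16*(74 - 8/9)/11 = (16/11)*(658/9) = 10528/99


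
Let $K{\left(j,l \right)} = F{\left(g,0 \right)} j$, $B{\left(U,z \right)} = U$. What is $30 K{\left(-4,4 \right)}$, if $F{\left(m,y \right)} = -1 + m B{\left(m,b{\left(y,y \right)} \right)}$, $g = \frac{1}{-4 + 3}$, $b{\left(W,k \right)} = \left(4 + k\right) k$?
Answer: $0$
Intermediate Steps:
$b{\left(W,k \right)} = k \left(4 + k\right)$
$g = -1$ ($g = \frac{1}{-1} = -1$)
$F{\left(m,y \right)} = -1 + m^{2}$ ($F{\left(m,y \right)} = -1 + m m = -1 + m^{2}$)
$K{\left(j,l \right)} = 0$ ($K{\left(j,l \right)} = \left(-1 + \left(-1\right)^{2}\right) j = \left(-1 + 1\right) j = 0 j = 0$)
$30 K{\left(-4,4 \right)} = 30 \cdot 0 = 0$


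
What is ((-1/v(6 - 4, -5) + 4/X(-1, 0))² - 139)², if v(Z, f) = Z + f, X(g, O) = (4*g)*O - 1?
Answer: 1276900/81 ≈ 15764.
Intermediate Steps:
X(g, O) = -1 + 4*O*g (X(g, O) = 4*O*g - 1 = -1 + 4*O*g)
((-1/v(6 - 4, -5) + 4/X(-1, 0))² - 139)² = ((-1/((6 - 4) - 5) + 4/(-1 + 4*0*(-1)))² - 139)² = ((-1/(2 - 5) + 4/(-1 + 0))² - 139)² = ((-1/(-3) + 4/(-1))² - 139)² = ((-1*(-⅓) + 4*(-1))² - 139)² = ((⅓ - 4)² - 139)² = ((-11/3)² - 139)² = (121/9 - 139)² = (-1130/9)² = 1276900/81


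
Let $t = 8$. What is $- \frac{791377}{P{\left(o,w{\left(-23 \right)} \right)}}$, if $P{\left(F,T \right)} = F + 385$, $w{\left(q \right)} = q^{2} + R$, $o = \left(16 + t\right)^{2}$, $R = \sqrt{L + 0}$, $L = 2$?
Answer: $- \frac{791377}{961} \approx -823.49$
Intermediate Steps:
$R = \sqrt{2}$ ($R = \sqrt{2 + 0} = \sqrt{2} \approx 1.4142$)
$o = 576$ ($o = \left(16 + 8\right)^{2} = 24^{2} = 576$)
$w{\left(q \right)} = \sqrt{2} + q^{2}$ ($w{\left(q \right)} = q^{2} + \sqrt{2} = \sqrt{2} + q^{2}$)
$P{\left(F,T \right)} = 385 + F$
$- \frac{791377}{P{\left(o,w{\left(-23 \right)} \right)}} = - \frac{791377}{385 + 576} = - \frac{791377}{961}$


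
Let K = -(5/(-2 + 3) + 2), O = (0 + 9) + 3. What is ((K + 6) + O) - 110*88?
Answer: -9669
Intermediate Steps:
O = 12 (O = 9 + 3 = 12)
K = -7 (K = -(5/1 + 2) = -(5*1 + 2) = -(5 + 2) = -1*7 = -7)
((K + 6) + O) - 110*88 = ((-7 + 6) + 12) - 110*88 = (-1 + 12) - 9680 = 11 - 9680 = -9669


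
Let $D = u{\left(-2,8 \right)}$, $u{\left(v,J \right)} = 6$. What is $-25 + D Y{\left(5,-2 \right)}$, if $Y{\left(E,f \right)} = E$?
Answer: $5$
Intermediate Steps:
$D = 6$
$-25 + D Y{\left(5,-2 \right)} = -25 + 6 \cdot 5 = -25 + 30 = 5$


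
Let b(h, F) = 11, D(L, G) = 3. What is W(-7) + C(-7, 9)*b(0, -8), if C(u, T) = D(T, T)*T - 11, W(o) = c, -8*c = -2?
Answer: 705/4 ≈ 176.25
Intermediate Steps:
c = 1/4 (c = -1/8*(-2) = 1/4 ≈ 0.25000)
W(o) = 1/4
C(u, T) = -11 + 3*T (C(u, T) = 3*T - 11 = -11 + 3*T)
W(-7) + C(-7, 9)*b(0, -8) = 1/4 + (-11 + 3*9)*11 = 1/4 + (-11 + 27)*11 = 1/4 + 16*11 = 1/4 + 176 = 705/4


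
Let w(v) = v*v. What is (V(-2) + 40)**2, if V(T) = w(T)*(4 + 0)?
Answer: 3136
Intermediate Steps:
w(v) = v**2
V(T) = 4*T**2 (V(T) = T**2*(4 + 0) = T**2*4 = 4*T**2)
(V(-2) + 40)**2 = (4*(-2)**2 + 40)**2 = (4*4 + 40)**2 = (16 + 40)**2 = 56**2 = 3136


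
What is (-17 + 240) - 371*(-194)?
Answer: 72197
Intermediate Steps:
(-17 + 240) - 371*(-194) = 223 + 71974 = 72197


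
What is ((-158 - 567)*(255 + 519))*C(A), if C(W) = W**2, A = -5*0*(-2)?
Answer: 0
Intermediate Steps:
A = 0 (A = 0*(-2) = 0)
((-158 - 567)*(255 + 519))*C(A) = ((-158 - 567)*(255 + 519))*0**2 = -725*774*0 = -561150*0 = 0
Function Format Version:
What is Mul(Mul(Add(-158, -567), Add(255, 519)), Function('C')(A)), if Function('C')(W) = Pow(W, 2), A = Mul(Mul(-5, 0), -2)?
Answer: 0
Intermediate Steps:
A = 0 (A = Mul(0, -2) = 0)
Mul(Mul(Add(-158, -567), Add(255, 519)), Function('C')(A)) = Mul(Mul(Add(-158, -567), Add(255, 519)), Pow(0, 2)) = Mul(Mul(-725, 774), 0) = Mul(-561150, 0) = 0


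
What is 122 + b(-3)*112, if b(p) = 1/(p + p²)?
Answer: 422/3 ≈ 140.67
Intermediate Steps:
122 + b(-3)*112 = 122 + (1/((-3)*(1 - 3)))*112 = 122 - ⅓/(-2)*112 = 122 - ⅓*(-½)*112 = 122 + (⅙)*112 = 122 + 56/3 = 422/3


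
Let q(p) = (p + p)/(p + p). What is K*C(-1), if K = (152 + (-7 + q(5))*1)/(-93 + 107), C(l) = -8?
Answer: -584/7 ≈ -83.429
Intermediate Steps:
q(p) = 1 (q(p) = (2*p)/((2*p)) = (2*p)*(1/(2*p)) = 1)
K = 73/7 (K = (152 + (-7 + 1)*1)/(-93 + 107) = (152 - 6*1)/14 = (152 - 6)*(1/14) = 146*(1/14) = 73/7 ≈ 10.429)
K*C(-1) = (73/7)*(-8) = -584/7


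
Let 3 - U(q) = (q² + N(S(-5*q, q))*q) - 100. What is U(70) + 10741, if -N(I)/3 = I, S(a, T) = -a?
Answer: 79444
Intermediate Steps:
N(I) = -3*I
U(q) = 103 + 14*q² (U(q) = 3 - ((q² + (-(-3)*(-5*q))*q) - 100) = 3 - ((q² + (-15*q)*q) - 100) = 3 - ((q² - 15*q²) - 100) = 3 - (-14*q² - 100) = 3 - (-100 - 14*q²) = 3 + (100 + 14*q²) = 103 + 14*q²)
U(70) + 10741 = (103 + 14*70²) + 10741 = (103 + 14*4900) + 10741 = (103 + 68600) + 10741 = 68703 + 10741 = 79444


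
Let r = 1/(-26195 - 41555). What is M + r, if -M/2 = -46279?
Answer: 6270804499/67750 ≈ 92558.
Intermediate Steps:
M = 92558 (M = -2*(-46279) = 92558)
r = -1/67750 (r = 1/(-67750) = -1/67750 ≈ -1.4760e-5)
M + r = 92558 - 1/67750 = 6270804499/67750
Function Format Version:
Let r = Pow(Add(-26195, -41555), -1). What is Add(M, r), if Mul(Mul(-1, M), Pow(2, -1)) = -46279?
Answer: Rational(6270804499, 67750) ≈ 92558.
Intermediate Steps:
M = 92558 (M = Mul(-2, -46279) = 92558)
r = Rational(-1, 67750) (r = Pow(-67750, -1) = Rational(-1, 67750) ≈ -1.4760e-5)
Add(M, r) = Add(92558, Rational(-1, 67750)) = Rational(6270804499, 67750)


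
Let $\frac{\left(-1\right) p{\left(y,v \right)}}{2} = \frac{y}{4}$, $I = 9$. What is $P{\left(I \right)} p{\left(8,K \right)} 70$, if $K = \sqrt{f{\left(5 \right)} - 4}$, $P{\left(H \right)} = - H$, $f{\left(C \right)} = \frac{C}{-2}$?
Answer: $2520$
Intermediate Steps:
$f{\left(C \right)} = - \frac{C}{2}$ ($f{\left(C \right)} = C \left(- \frac{1}{2}\right) = - \frac{C}{2}$)
$K = \frac{i \sqrt{26}}{2}$ ($K = \sqrt{\left(- \frac{1}{2}\right) 5 - 4} = \sqrt{- \frac{5}{2} - 4} = \sqrt{- \frac{13}{2}} = \frac{i \sqrt{26}}{2} \approx 2.5495 i$)
$p{\left(y,v \right)} = - \frac{y}{2}$ ($p{\left(y,v \right)} = - 2 \frac{y}{4} = - \frac{y}{2}$)
$P{\left(I \right)} p{\left(8,K \right)} 70 = \left(-1\right) 9 \left(\left(- \frac{1}{2}\right) 8\right) 70 = \left(-9\right) \left(-4\right) 70 = 36 \cdot 70 = 2520$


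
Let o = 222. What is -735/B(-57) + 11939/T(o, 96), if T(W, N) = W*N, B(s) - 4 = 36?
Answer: -379669/21312 ≈ -17.815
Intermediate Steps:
B(s) = 40 (B(s) = 4 + 36 = 40)
T(W, N) = N*W
-735/B(-57) + 11939/T(o, 96) = -735/40 + 11939/((96*222)) = -735*1/40 + 11939/21312 = -147/8 + 11939*(1/21312) = -147/8 + 11939/21312 = -379669/21312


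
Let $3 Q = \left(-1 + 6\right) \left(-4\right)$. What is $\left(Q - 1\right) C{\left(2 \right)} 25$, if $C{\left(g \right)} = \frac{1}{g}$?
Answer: $- \frac{575}{6} \approx -95.833$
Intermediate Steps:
$Q = - \frac{20}{3}$ ($Q = \frac{\left(-1 + 6\right) \left(-4\right)}{3} = \frac{5 \left(-4\right)}{3} = \frac{1}{3} \left(-20\right) = - \frac{20}{3} \approx -6.6667$)
$\left(Q - 1\right) C{\left(2 \right)} 25 = \frac{- \frac{20}{3} - 1}{2} \cdot 25 = \left(- \frac{20}{3} - 1\right) \frac{1}{2} \cdot 25 = \left(- \frac{23}{3}\right) \frac{1}{2} \cdot 25 = \left(- \frac{23}{6}\right) 25 = - \frac{575}{6}$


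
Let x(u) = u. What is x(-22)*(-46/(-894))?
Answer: -506/447 ≈ -1.1320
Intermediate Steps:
x(-22)*(-46/(-894)) = -(-1012)/(-894) = -(-1012)*(-1)/894 = -22*23/447 = -506/447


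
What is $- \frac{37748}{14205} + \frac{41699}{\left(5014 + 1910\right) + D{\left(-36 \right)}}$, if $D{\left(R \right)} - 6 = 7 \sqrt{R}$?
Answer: $\frac{2598601079}{773490660} - \frac{5957 i}{163356} \approx 3.3596 - 0.036466 i$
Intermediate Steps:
$D{\left(R \right)} = 6 + 7 \sqrt{R}$
$- \frac{37748}{14205} + \frac{41699}{\left(5014 + 1910\right) + D{\left(-36 \right)}} = - \frac{37748}{14205} + \frac{41699}{\left(5014 + 1910\right) + \left(6 + 7 \sqrt{-36}\right)} = \left(-37748\right) \frac{1}{14205} + \frac{41699}{6924 + \left(6 + 7 \cdot 6 i\right)} = - \frac{37748}{14205} + \frac{41699}{6924 + \left(6 + 42 i\right)} = - \frac{37748}{14205} + \frac{41699}{6930 + 42 i} = - \frac{37748}{14205} + 41699 \frac{6930 - 42 i}{48026664} = - \frac{37748}{14205} + \frac{851 \left(6930 - 42 i\right)}{980136}$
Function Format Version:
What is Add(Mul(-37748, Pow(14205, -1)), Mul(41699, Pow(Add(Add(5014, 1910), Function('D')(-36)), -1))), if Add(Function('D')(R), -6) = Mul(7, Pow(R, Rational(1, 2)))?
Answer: Add(Rational(2598601079, 773490660), Mul(Rational(-5957, 163356), I)) ≈ Add(3.3596, Mul(-0.036466, I))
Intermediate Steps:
Function('D')(R) = Add(6, Mul(7, Pow(R, Rational(1, 2))))
Add(Mul(-37748, Pow(14205, -1)), Mul(41699, Pow(Add(Add(5014, 1910), Function('D')(-36)), -1))) = Add(Mul(-37748, Pow(14205, -1)), Mul(41699, Pow(Add(Add(5014, 1910), Add(6, Mul(7, Pow(-36, Rational(1, 2))))), -1))) = Add(Mul(-37748, Rational(1, 14205)), Mul(41699, Pow(Add(6924, Add(6, Mul(7, Mul(6, I)))), -1))) = Add(Rational(-37748, 14205), Mul(41699, Pow(Add(6924, Add(6, Mul(42, I))), -1))) = Add(Rational(-37748, 14205), Mul(41699, Pow(Add(6930, Mul(42, I)), -1))) = Add(Rational(-37748, 14205), Mul(41699, Mul(Rational(1, 48026664), Add(6930, Mul(-42, I))))) = Add(Rational(-37748, 14205), Mul(Rational(851, 980136), Add(6930, Mul(-42, I))))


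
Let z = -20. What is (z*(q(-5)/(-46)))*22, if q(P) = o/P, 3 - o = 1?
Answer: -88/23 ≈ -3.8261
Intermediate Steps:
o = 2 (o = 3 - 1*1 = 3 - 1 = 2)
q(P) = 2/P
(z*(q(-5)/(-46)))*22 = -20*2/(-5)/(-46)*22 = -20*2*(-1/5)*(-1)/46*22 = -(-8)*(-1)/46*22 = -20*1/115*22 = -4/23*22 = -88/23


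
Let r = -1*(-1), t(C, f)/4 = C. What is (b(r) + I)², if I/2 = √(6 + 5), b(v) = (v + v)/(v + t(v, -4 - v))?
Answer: 1104/25 + 8*√11/5 ≈ 49.467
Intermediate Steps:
t(C, f) = 4*C
r = 1
b(v) = ⅖ (b(v) = (v + v)/(v + 4*v) = (2*v)/((5*v)) = (2*v)*(1/(5*v)) = ⅖)
I = 2*√11 (I = 2*√(6 + 5) = 2*√11 ≈ 6.6332)
(b(r) + I)² = (⅖ + 2*√11)²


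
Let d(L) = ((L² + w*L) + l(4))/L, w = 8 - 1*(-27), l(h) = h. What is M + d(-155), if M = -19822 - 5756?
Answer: -3983194/155 ≈ -25698.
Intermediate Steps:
M = -25578
w = 35 (w = 8 + 27 = 35)
d(L) = (4 + L² + 35*L)/L (d(L) = ((L² + 35*L) + 4)/L = (4 + L² + 35*L)/L)
M + d(-155) = -25578 + (35 - 155 + 4/(-155)) = -25578 + (35 - 155 + 4*(-1/155)) = -25578 + (35 - 155 - 4/155) = -25578 - 18604/155 = -3983194/155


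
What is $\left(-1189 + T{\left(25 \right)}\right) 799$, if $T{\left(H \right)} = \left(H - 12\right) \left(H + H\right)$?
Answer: $-430661$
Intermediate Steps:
$T{\left(H \right)} = 2 H \left(-12 + H\right)$ ($T{\left(H \right)} = \left(-12 + H\right) 2 H = 2 H \left(-12 + H\right)$)
$\left(-1189 + T{\left(25 \right)}\right) 799 = \left(-1189 + 2 \cdot 25 \left(-12 + 25\right)\right) 799 = \left(-1189 + 2 \cdot 25 \cdot 13\right) 799 = \left(-1189 + 650\right) 799 = \left(-539\right) 799 = -430661$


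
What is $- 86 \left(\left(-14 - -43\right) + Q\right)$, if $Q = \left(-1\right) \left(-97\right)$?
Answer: $-10836$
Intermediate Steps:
$Q = 97$
$- 86 \left(\left(-14 - -43\right) + Q\right) = - 86 \left(\left(-14 - -43\right) + 97\right) = - 86 \left(\left(-14 + 43\right) + 97\right) = - 86 \left(29 + 97\right) = \left(-86\right) 126 = -10836$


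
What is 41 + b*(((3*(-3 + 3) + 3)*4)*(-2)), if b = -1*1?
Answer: 65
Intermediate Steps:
b = -1
41 + b*(((3*(-3 + 3) + 3)*4)*(-2)) = 41 - (3*(-3 + 3) + 3)*4*(-2) = 41 - (3*0 + 3)*4*(-2) = 41 - (0 + 3)*4*(-2) = 41 - 3*4*(-2) = 41 - 12*(-2) = 41 - 1*(-24) = 41 + 24 = 65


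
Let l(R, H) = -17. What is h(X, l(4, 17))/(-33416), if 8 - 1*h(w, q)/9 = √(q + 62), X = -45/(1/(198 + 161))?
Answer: -9/4177 + 27*√5/33416 ≈ -0.00034792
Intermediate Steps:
X = -16155 (X = -45/(1/359) = -45/1/359 = -45*359 = -16155)
h(w, q) = 72 - 9*√(62 + q) (h(w, q) = 72 - 9*√(q + 62) = 72 - 9*√(62 + q))
h(X, l(4, 17))/(-33416) = (72 - 9*√(62 - 17))/(-33416) = (72 - 27*√5)*(-1/33416) = -9/4177 + 27*√5/33416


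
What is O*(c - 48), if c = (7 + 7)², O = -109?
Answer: -16132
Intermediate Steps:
c = 196 (c = 14² = 196)
O*(c - 48) = -109*(196 - 48) = -109*148 = -16132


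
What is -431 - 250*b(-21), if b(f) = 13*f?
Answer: 67819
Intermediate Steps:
-431 - 250*b(-21) = -431 - 3250*(-21) = -431 - 250*(-273) = -431 + 68250 = 67819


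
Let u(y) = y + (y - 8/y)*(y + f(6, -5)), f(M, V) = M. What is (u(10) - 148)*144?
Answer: 6624/5 ≈ 1324.8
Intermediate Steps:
u(y) = y + (6 + y)*(y - 8/y) (u(y) = y + (y - 8/y)*(y + 6) = y + (y - 8/y)*(6 + y) = y + (6 + y)*(y - 8/y))
(u(10) - 148)*144 = ((-8 + 10² - 48/10 + 7*10) - 148)*144 = ((-8 + 100 - 48*⅒ + 70) - 148)*144 = ((-8 + 100 - 24/5 + 70) - 148)*144 = (786/5 - 148)*144 = (46/5)*144 = 6624/5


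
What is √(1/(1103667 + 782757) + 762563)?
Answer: √678413316549519078/943212 ≈ 873.25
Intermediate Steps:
√(1/(1103667 + 782757) + 762563) = √(1/1886424 + 762563) = √(1438517144713/1886424) = √678413316549519078/943212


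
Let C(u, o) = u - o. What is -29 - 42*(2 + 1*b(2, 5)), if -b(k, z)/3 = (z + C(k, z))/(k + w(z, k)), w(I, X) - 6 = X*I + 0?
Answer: -99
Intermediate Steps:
w(I, X) = 6 + I*X (w(I, X) = 6 + (X*I + 0) = 6 + (I*X + 0) = 6 + I*X)
b(k, z) = -3*k/(6 + k + k*z) (b(k, z) = -3*(z + (k - z))/(k + (6 + z*k)) = -3*k/(k + (6 + k*z)) = -3*k/(6 + k + k*z))
-29 - 42*(2 + 1*b(2, 5)) = -29 - 42*(2 + 1*(-3*2/(6 + 2 + 2*5))) = -29 - 42*(2 + 1*(-3*2/(6 + 2 + 10))) = -29 - 42*(2 + 1*(-3*2/18)) = -29 - 42*(2 + 1*(-3*2*1/18)) = -29 - 42*(2 + 1*(-⅓)) = -29 - 42*(2 - ⅓) = -29 - 42*5/3 = -29 - 70 = -99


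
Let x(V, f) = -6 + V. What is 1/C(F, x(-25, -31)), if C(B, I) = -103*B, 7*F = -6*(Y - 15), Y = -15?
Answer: -7/18540 ≈ -0.00037756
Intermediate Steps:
F = 180/7 (F = (-6*(-15 - 15))/7 = (-6*(-30))/7 = (⅐)*180 = 180/7 ≈ 25.714)
1/C(F, x(-25, -31)) = 1/(-103*180/7) = 1/(-18540/7) = -7/18540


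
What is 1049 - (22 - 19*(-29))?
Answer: 476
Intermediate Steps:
1049 - (22 - 19*(-29)) = 1049 - (22 + 551) = 1049 - 1*573 = 1049 - 573 = 476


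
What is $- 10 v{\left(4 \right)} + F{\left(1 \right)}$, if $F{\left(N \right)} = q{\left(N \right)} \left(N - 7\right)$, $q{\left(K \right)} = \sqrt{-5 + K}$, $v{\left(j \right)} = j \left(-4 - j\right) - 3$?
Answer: $350 - 12 i \approx 350.0 - 12.0 i$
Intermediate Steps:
$v{\left(j \right)} = -3 + j \left(-4 - j\right)$
$F{\left(N \right)} = \sqrt{-5 + N} \left(-7 + N\right)$ ($F{\left(N \right)} = \sqrt{-5 + N} \left(N - 7\right) = \sqrt{-5 + N} \left(-7 + N\right)$)
$- 10 v{\left(4 \right)} + F{\left(1 \right)} = - 10 \left(-3 - 4^{2} - 16\right) + \sqrt{-5 + 1} \left(-7 + 1\right) = - 10 \left(-3 - 16 - 16\right) + \sqrt{-4} \left(-6\right) = - 10 \left(-3 - 16 - 16\right) + 2 i \left(-6\right) = \left(-10\right) \left(-35\right) - 12 i = 350 - 12 i$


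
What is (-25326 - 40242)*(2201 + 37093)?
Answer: -2576428992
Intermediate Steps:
(-25326 - 40242)*(2201 + 37093) = -65568*39294 = -2576428992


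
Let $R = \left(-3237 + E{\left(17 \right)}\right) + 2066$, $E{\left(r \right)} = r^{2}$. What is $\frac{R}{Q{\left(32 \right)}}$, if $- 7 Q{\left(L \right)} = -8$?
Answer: $- \frac{3087}{4} \approx -771.75$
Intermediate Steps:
$Q{\left(L \right)} = \frac{8}{7}$ ($Q{\left(L \right)} = \left(- \frac{1}{7}\right) \left(-8\right) = \frac{8}{7}$)
$R = -882$ ($R = \left(-3237 + 17^{2}\right) + 2066 = \left(-3237 + 289\right) + 2066 = -2948 + 2066 = -882$)
$\frac{R}{Q{\left(32 \right)}} = - \frac{882}{\frac{8}{7}} = \left(-882\right) \frac{7}{8} = - \frac{3087}{4}$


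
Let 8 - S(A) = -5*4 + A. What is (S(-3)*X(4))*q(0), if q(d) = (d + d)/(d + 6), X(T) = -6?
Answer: 0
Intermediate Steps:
S(A) = 28 - A (S(A) = 8 - (-5*4 + A) = 8 - (-20 + A) = 8 + (20 - A) = 28 - A)
q(d) = 2*d/(6 + d) (q(d) = (2*d)/(6 + d) = 2*d/(6 + d))
(S(-3)*X(4))*q(0) = ((28 - 1*(-3))*(-6))*(2*0/(6 + 0)) = ((28 + 3)*(-6))*(2*0/6) = (31*(-6))*(2*0*(1/6)) = -186*0 = 0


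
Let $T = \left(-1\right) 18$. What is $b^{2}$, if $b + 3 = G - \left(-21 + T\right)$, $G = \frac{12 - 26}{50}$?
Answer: $\frac{797449}{625} \approx 1275.9$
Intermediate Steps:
$G = - \frac{7}{25}$ ($G = \left(12 - 26\right) \frac{1}{50} = \left(-14\right) \frac{1}{50} = - \frac{7}{25} \approx -0.28$)
$T = -18$
$b = \frac{893}{25}$ ($b = -3 + \left(- \frac{7}{25} + \left(21 - -18\right)\right) = -3 + \left(- \frac{7}{25} + \left(21 + 18\right)\right) = -3 + \left(- \frac{7}{25} + 39\right) = -3 + \frac{968}{25} = \frac{893}{25} \approx 35.72$)
$b^{2} = \left(\frac{893}{25}\right)^{2} = \frac{797449}{625}$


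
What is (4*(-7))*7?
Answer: -196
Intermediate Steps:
(4*(-7))*7 = -28*7 = -196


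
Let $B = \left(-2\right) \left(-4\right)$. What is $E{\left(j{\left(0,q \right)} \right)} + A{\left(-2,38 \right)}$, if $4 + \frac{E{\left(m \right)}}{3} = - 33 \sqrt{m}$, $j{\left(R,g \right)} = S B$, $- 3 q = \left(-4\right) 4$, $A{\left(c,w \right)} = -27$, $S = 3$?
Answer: $-39 - 198 \sqrt{6} \approx -524.0$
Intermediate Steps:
$B = 8$
$q = \frac{16}{3}$ ($q = - \frac{\left(-4\right) 4}{3} = \left(- \frac{1}{3}\right) \left(-16\right) = \frac{16}{3} \approx 5.3333$)
$j{\left(R,g \right)} = 24$ ($j{\left(R,g \right)} = 3 \cdot 8 = 24$)
$E{\left(m \right)} = -12 - 99 \sqrt{m}$ ($E{\left(m \right)} = -12 + 3 \left(- 33 \sqrt{m}\right) = -12 - 99 \sqrt{m}$)
$E{\left(j{\left(0,q \right)} \right)} + A{\left(-2,38 \right)} = \left(-12 - 99 \sqrt{24}\right) - 27 = \left(-12 - 99 \cdot 2 \sqrt{6}\right) - 27 = \left(-12 - 198 \sqrt{6}\right) - 27 = -39 - 198 \sqrt{6}$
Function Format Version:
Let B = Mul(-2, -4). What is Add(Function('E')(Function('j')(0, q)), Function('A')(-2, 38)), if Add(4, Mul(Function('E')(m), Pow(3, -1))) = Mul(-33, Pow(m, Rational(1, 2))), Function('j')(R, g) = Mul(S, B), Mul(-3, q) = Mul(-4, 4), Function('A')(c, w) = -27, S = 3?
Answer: Add(-39, Mul(-198, Pow(6, Rational(1, 2)))) ≈ -524.00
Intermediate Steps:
B = 8
q = Rational(16, 3) (q = Mul(Rational(-1, 3), Mul(-4, 4)) = Mul(Rational(-1, 3), -16) = Rational(16, 3) ≈ 5.3333)
Function('j')(R, g) = 24 (Function('j')(R, g) = Mul(3, 8) = 24)
Function('E')(m) = Add(-12, Mul(-99, Pow(m, Rational(1, 2)))) (Function('E')(m) = Add(-12, Mul(3, Mul(-33, Pow(m, Rational(1, 2))))) = Add(-12, Mul(-99, Pow(m, Rational(1, 2)))))
Add(Function('E')(Function('j')(0, q)), Function('A')(-2, 38)) = Add(Add(-12, Mul(-99, Pow(24, Rational(1, 2)))), -27) = Add(Add(-12, Mul(-99, Mul(2, Pow(6, Rational(1, 2))))), -27) = Add(Add(-12, Mul(-198, Pow(6, Rational(1, 2)))), -27) = Add(-39, Mul(-198, Pow(6, Rational(1, 2))))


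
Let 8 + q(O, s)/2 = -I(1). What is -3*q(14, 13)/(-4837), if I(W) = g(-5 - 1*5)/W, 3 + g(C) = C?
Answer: 30/4837 ≈ 0.0062022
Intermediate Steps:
g(C) = -3 + C
I(W) = -13/W (I(W) = (-3 + (-5 - 1*5))/W = (-3 + (-5 - 5))/W = (-3 - 10)/W = -13/W)
q(O, s) = 10 (q(O, s) = -16 + 2*(-(-13)/1) = -16 + 2*(-(-13)) = -16 + 2*(-1*(-13)) = -16 + 2*13 = -16 + 26 = 10)
-3*q(14, 13)/(-4837) = -3*10/(-4837) = -30*(-1/4837) = 30/4837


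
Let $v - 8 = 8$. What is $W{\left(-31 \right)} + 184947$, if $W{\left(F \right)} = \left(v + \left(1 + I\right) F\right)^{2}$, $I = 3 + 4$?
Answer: $238771$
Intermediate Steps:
$v = 16$ ($v = 8 + 8 = 16$)
$I = 7$
$W{\left(F \right)} = \left(16 + 8 F\right)^{2}$ ($W{\left(F \right)} = \left(16 + \left(1 + 7\right) F\right)^{2} = \left(16 + 8 F\right)^{2}$)
$W{\left(-31 \right)} + 184947 = 64 \left(2 - 31\right)^{2} + 184947 = 64 \left(-29\right)^{2} + 184947 = 64 \cdot 841 + 184947 = 53824 + 184947 = 238771$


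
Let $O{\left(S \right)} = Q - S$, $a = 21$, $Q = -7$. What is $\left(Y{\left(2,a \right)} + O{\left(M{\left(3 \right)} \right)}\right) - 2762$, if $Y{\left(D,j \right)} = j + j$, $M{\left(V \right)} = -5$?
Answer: $-2722$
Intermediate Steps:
$Y{\left(D,j \right)} = 2 j$
$O{\left(S \right)} = -7 - S$
$\left(Y{\left(2,a \right)} + O{\left(M{\left(3 \right)} \right)}\right) - 2762 = \left(2 \cdot 21 - 2\right) - 2762 = \left(42 + \left(-7 + 5\right)\right) - 2762 = \left(42 - 2\right) - 2762 = 40 - 2762 = -2722$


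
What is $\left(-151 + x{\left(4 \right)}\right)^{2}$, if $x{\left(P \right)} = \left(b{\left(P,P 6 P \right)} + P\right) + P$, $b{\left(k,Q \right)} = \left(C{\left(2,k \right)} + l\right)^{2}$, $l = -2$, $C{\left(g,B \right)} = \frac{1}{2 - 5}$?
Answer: $\frac{1532644}{81} \approx 18922.0$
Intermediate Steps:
$C{\left(g,B \right)} = - \frac{1}{3}$ ($C{\left(g,B \right)} = \frac{1}{-3} = - \frac{1}{3}$)
$b{\left(k,Q \right)} = \frac{49}{9}$ ($b{\left(k,Q \right)} = \left(- \frac{1}{3} - 2\right)^{2} = \left(- \frac{7}{3}\right)^{2} = \frac{49}{9}$)
$x{\left(P \right)} = \frac{49}{9} + 2 P$ ($x{\left(P \right)} = \left(\frac{49}{9} + P\right) + P = \frac{49}{9} + 2 P$)
$\left(-151 + x{\left(4 \right)}\right)^{2} = \left(-151 + \left(\frac{49}{9} + 2 \cdot 4\right)\right)^{2} = \left(-151 + \left(\frac{49}{9} + 8\right)\right)^{2} = \left(-151 + \frac{121}{9}\right)^{2} = \left(- \frac{1238}{9}\right)^{2} = \frac{1532644}{81}$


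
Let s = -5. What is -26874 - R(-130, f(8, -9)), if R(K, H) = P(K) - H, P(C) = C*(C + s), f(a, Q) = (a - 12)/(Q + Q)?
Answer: -399814/9 ≈ -44424.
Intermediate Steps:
f(a, Q) = (-12 + a)/(2*Q) (f(a, Q) = (-12 + a)/((2*Q)) = (-12 + a)*(1/(2*Q)) = (-12 + a)/(2*Q))
P(C) = C*(-5 + C) (P(C) = C*(C - 5) = C*(-5 + C))
R(K, H) = -H + K*(-5 + K) (R(K, H) = K*(-5 + K) - H = -H + K*(-5 + K))
-26874 - R(-130, f(8, -9)) = -26874 - (-(-12 + 8)/(2*(-9)) - 130*(-5 - 130)) = -26874 - (-(-1)*(-4)/(2*9) - 130*(-135)) = -26874 - (-1*2/9 + 17550) = -26874 - (-2/9 + 17550) = -26874 - 1*157948/9 = -26874 - 157948/9 = -399814/9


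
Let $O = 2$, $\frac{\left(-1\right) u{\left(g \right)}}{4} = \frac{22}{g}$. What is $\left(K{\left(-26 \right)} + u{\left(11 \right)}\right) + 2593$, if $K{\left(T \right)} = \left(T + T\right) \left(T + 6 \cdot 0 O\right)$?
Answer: $3937$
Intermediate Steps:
$u{\left(g \right)} = - \frac{88}{g}$ ($u{\left(g \right)} = - 4 \frac{22}{g} = - \frac{88}{g}$)
$K{\left(T \right)} = 2 T^{2}$ ($K{\left(T \right)} = \left(T + T\right) \left(T + 6 \cdot 0 \cdot 2\right) = 2 T \left(T + 0 \cdot 2\right) = 2 T \left(T + 0\right) = 2 T T = 2 T^{2}$)
$\left(K{\left(-26 \right)} + u{\left(11 \right)}\right) + 2593 = \left(2 \left(-26\right)^{2} - \frac{88}{11}\right) + 2593 = \left(2 \cdot 676 - 8\right) + 2593 = \left(1352 - 8\right) + 2593 = 1344 + 2593 = 3937$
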